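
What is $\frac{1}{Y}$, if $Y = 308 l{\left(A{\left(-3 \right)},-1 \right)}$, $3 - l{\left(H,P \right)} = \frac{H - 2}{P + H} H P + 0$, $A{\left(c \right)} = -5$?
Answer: $- \frac{3}{2618} \approx -0.0011459$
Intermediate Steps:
$l{\left(H,P \right)} = 3 - \frac{H P \left(-2 + H\right)}{H + P}$ ($l{\left(H,P \right)} = 3 - \left(\frac{H - 2}{P + H} H P + 0\right) = 3 - \left(\frac{-2 + H}{H + P} H P + 0\right) = 3 - \left(\frac{H \left(-2 + H\right)}{H + P} P + 0\right) = 3 - \left(\frac{H P \left(-2 + H\right)}{H + P} + 0\right) = 3 - \frac{H P \left(-2 + H\right)}{H + P}$)
$Y = - \frac{2618}{3}$ ($Y = 308 \frac{3 \left(-5\right) + 3 \left(-1\right) - - \left(-5\right)^{2} + 2 \left(-5\right) \left(-1\right)}{-5 - 1} = 308 \frac{-15 - 3 - \left(-1\right) 25 + 10}{-6} = 308 \left(- \frac{-15 - 3 + 25 + 10}{6}\right) = 308 \left(\left(- \frac{1}{6}\right) 17\right) = 308 \left(- \frac{17}{6}\right) = - \frac{2618}{3} \approx -872.67$)
$\frac{1}{Y} = \frac{1}{- \frac{2618}{3}} = - \frac{3}{2618}$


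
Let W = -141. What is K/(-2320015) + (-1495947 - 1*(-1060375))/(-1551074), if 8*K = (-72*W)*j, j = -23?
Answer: 527902385209/1799257473055 ≈ 0.29340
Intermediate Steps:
K = -29187 (K = (-72*(-141)*(-23))/8 = (10152*(-23))/8 = (⅛)*(-233496) = -29187)
K/(-2320015) + (-1495947 - 1*(-1060375))/(-1551074) = -29187/(-2320015) + (-1495947 - 1*(-1060375))/(-1551074) = -29187*(-1/2320015) + (-1495947 + 1060375)*(-1/1551074) = 29187/2320015 - 435572*(-1/1551074) = 29187/2320015 + 217786/775537 = 527902385209/1799257473055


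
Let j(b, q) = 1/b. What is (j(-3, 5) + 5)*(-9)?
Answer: -42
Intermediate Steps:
(j(-3, 5) + 5)*(-9) = (1/(-3) + 5)*(-9) = (-⅓ + 5)*(-9) = (14/3)*(-9) = -42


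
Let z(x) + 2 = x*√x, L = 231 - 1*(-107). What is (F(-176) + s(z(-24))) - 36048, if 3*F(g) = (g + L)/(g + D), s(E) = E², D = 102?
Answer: -1845143/37 + 192*I*√6 ≈ -49869.0 + 470.3*I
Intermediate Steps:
L = 338 (L = 231 + 107 = 338)
z(x) = -2 + x^(3/2) (z(x) = -2 + x*√x = -2 + x^(3/2))
F(g) = (338 + g)/(3*(102 + g)) (F(g) = ((g + 338)/(g + 102))/3 = ((338 + g)/(102 + g))/3 = (338 + g)/(3*(102 + g)))
(F(-176) + s(z(-24))) - 36048 = ((338 - 176)/(3*(102 - 176)) + (-2 + (-24)^(3/2))²) - 36048 = ((⅓)*162/(-74) + (-2 - 48*I*√6)²) - 36048 = ((⅓)*(-1/74)*162 + (-2 - 48*I*√6)²) - 36048 = (-27/37 + (-2 - 48*I*√6)²) - 36048 = -1333803/37 + (-2 - 48*I*√6)²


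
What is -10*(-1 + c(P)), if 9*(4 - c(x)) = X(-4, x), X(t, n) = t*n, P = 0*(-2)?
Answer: -30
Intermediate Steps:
P = 0
X(t, n) = n*t
c(x) = 4 + 4*x/9 (c(x) = 4 - x*(-4)/9 = 4 - (-4)*x/9 = 4 + 4*x/9)
-10*(-1 + c(P)) = -10*(-1 + (4 + (4/9)*0)) = -10*(-1 + (4 + 0)) = -10*(-1 + 4) = -10*3 = -30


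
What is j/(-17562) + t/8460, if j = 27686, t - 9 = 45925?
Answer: 47705779/12381210 ≈ 3.8531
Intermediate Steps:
t = 45934 (t = 9 + 45925 = 45934)
j/(-17562) + t/8460 = 27686/(-17562) + 45934/8460 = 27686*(-1/17562) + 45934*(1/8460) = -13843/8781 + 22967/4230 = 47705779/12381210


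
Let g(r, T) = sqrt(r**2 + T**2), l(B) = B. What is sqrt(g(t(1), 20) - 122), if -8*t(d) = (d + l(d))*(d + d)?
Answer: sqrt(-488 + 2*sqrt(1601))/2 ≈ 10.099*I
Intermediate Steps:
t(d) = -d**2/2 (t(d) = -(d + d)*(d + d)/8 = -2*d*2*d/8 = -d**2/2)
g(r, T) = sqrt(T**2 + r**2)
sqrt(g(t(1), 20) - 122) = sqrt(sqrt(20**2 + (-1/2*1**2)**2) - 122) = sqrt(sqrt(400 + (-1/2*1)**2) - 122) = sqrt(sqrt(400 + (-1/2)**2) - 122) = sqrt(sqrt(400 + 1/4) - 122) = sqrt(sqrt(1601/4) - 122) = sqrt(sqrt(1601)/2 - 122) = sqrt(-122 + sqrt(1601)/2)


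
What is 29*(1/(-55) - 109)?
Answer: -173884/55 ≈ -3161.5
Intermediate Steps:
29*(1/(-55) - 109) = 29*(-1/55 - 109) = 29*(-5996/55) = -173884/55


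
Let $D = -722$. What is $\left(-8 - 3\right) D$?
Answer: $7942$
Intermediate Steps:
$\left(-8 - 3\right) D = \left(-8 - 3\right) \left(-722\right) = \left(-11\right) \left(-722\right) = 7942$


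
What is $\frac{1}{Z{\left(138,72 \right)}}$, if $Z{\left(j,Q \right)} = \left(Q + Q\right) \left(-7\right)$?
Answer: $- \frac{1}{1008} \approx -0.00099206$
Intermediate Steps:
$Z{\left(j,Q \right)} = - 14 Q$ ($Z{\left(j,Q \right)} = 2 Q \left(-7\right) = - 14 Q$)
$\frac{1}{Z{\left(138,72 \right)}} = \frac{1}{\left(-14\right) 72} = \frac{1}{-1008} = - \frac{1}{1008}$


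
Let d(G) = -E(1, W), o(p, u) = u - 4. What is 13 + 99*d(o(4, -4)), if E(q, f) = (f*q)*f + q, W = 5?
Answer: -2561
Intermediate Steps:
E(q, f) = q + q*f² (E(q, f) = q*f² + q = q + q*f²)
o(p, u) = -4 + u
d(G) = -26 (d(G) = -(1 + 5²) = -(1 + 25) = -26)
13 + 99*d(o(4, -4)) = 13 + 99*(-26) = 13 - 2574 = -2561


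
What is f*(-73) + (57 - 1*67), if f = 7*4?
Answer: -2054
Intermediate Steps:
f = 28
f*(-73) + (57 - 1*67) = 28*(-73) + (57 - 1*67) = -2044 + (57 - 67) = -2044 - 10 = -2054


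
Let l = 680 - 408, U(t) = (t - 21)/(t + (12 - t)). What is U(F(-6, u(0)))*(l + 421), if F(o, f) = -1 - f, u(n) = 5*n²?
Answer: -2541/2 ≈ -1270.5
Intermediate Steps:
U(t) = -7/4 + t/12 (U(t) = (-21 + t)/12 = (-21 + t)*(1/12) = -7/4 + t/12)
l = 272
U(F(-6, u(0)))*(l + 421) = (-7/4 + (-1 - 5*0²)/12)*(272 + 421) = (-7/4 + (-1 - 5*0)/12)*693 = (-7/4 + (-1 - 1*0)/12)*693 = (-7/4 + (-1 + 0)/12)*693 = (-7/4 + (1/12)*(-1))*693 = (-7/4 - 1/12)*693 = -11/6*693 = -2541/2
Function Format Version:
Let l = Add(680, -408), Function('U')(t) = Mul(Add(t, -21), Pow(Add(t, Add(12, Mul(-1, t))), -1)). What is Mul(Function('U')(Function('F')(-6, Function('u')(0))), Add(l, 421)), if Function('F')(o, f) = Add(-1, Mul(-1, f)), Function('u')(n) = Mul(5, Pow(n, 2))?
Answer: Rational(-2541, 2) ≈ -1270.5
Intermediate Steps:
Function('U')(t) = Add(Rational(-7, 4), Mul(Rational(1, 12), t)) (Function('U')(t) = Mul(Add(-21, t), Pow(12, -1)) = Mul(Add(-21, t), Rational(1, 12)) = Add(Rational(-7, 4), Mul(Rational(1, 12), t)))
l = 272
Mul(Function('U')(Function('F')(-6, Function('u')(0))), Add(l, 421)) = Mul(Add(Rational(-7, 4), Mul(Rational(1, 12), Add(-1, Mul(-1, Mul(5, Pow(0, 2)))))), Add(272, 421)) = Mul(Add(Rational(-7, 4), Mul(Rational(1, 12), Add(-1, Mul(-1, Mul(5, 0))))), 693) = Mul(Add(Rational(-7, 4), Mul(Rational(1, 12), Add(-1, Mul(-1, 0)))), 693) = Mul(Add(Rational(-7, 4), Mul(Rational(1, 12), Add(-1, 0))), 693) = Mul(Add(Rational(-7, 4), Mul(Rational(1, 12), -1)), 693) = Mul(Add(Rational(-7, 4), Rational(-1, 12)), 693) = Mul(Rational(-11, 6), 693) = Rational(-2541, 2)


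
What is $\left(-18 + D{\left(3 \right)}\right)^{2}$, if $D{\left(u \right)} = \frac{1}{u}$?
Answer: $\frac{2809}{9} \approx 312.11$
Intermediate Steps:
$\left(-18 + D{\left(3 \right)}\right)^{2} = \left(-18 + \frac{1}{3}\right)^{2} = \left(- \frac{53}{3}\right)^{2} = \frac{2809}{9}$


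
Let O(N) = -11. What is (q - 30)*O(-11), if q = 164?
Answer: -1474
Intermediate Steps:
(q - 30)*O(-11) = (164 - 30)*(-11) = 134*(-11) = -1474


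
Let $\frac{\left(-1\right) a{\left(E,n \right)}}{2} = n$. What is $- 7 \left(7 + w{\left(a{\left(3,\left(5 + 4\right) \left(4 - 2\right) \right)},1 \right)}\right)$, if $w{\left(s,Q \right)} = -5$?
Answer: $-14$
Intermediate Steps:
$a{\left(E,n \right)} = - 2 n$
$- 7 \left(7 + w{\left(a{\left(3,\left(5 + 4\right) \left(4 - 2\right) \right)},1 \right)}\right) = - 7 \left(7 - 5\right) = \left(-7\right) 2 = -14$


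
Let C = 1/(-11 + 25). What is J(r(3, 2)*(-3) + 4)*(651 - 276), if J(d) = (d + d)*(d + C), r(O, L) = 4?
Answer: 333000/7 ≈ 47571.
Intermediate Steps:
C = 1/14 ≈ 0.071429
J(d) = 2*d*(1/14 + d) (J(d) = (d + d)*(d + 1/14) = (2*d)*(1/14 + d) = 2*d*(1/14 + d))
J(r(3, 2)*(-3) + 4)*(651 - 276) = ((4*(-3) + 4)*(1 + 14*(4*(-3) + 4))/7)*(651 - 276) = ((-12 + 4)*(1 + 14*(-12 + 4))/7)*375 = ((1/7)*(-8)*(1 + 14*(-8)))*375 = ((1/7)*(-8)*(1 - 112))*375 = ((1/7)*(-8)*(-111))*375 = (888/7)*375 = 333000/7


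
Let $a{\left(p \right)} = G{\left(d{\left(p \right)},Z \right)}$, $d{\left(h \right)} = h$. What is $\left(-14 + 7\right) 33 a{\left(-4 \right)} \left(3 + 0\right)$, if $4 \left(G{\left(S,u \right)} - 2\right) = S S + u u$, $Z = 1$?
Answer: $- \frac{17325}{4} \approx -4331.3$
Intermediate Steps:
$G{\left(S,u \right)} = 2 + \frac{S^{2}}{4} + \frac{u^{2}}{4}$ ($G{\left(S,u \right)} = 2 + \frac{S S + u u}{4} = 2 + \frac{S^{2} + u^{2}}{4} = 2 + \left(\frac{S^{2}}{4} + \frac{u^{2}}{4}\right) = 2 + \frac{S^{2}}{4} + \frac{u^{2}}{4}$)
$a{\left(p \right)} = \frac{9}{4} + \frac{p^{2}}{4}$ ($a{\left(p \right)} = 2 + \frac{p^{2}}{4} + \frac{1^{2}}{4} = 2 + \frac{p^{2}}{4} + \frac{1}{4} \cdot 1 = 2 + \frac{p^{2}}{4} + \frac{1}{4} = \frac{9}{4} + \frac{p^{2}}{4}$)
$\left(-14 + 7\right) 33 a{\left(-4 \right)} \left(3 + 0\right) = \left(-14 + 7\right) 33 \left(\frac{9}{4} + \frac{\left(-4\right)^{2}}{4}\right) \left(3 + 0\right) = \left(-7\right) 33 \left(\frac{9}{4} + \frac{1}{4} \cdot 16\right) 3 = - 231 \left(\frac{9}{4} + 4\right) 3 = - 231 \cdot \frac{25}{4} \cdot 3 = \left(-231\right) \frac{75}{4} = - \frac{17325}{4}$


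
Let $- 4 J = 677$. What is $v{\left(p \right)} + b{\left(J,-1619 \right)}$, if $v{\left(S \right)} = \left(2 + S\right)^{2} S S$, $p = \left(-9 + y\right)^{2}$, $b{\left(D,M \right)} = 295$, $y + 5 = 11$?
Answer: $10096$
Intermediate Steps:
$y = 6$ ($y = -5 + 11 = 6$)
$J = - \frac{677}{4}$ ($J = \left(- \frac{1}{4}\right) 677 = - \frac{677}{4} \approx -169.25$)
$p = 9$ ($p = \left(-9 + 6\right)^{2} = \left(-3\right)^{2} = 9$)
$v{\left(S \right)} = S^{2} \left(2 + S\right)^{2}$ ($v{\left(S \right)} = S \left(2 + S\right)^{2} S = S^{2} \left(2 + S\right)^{2}$)
$v{\left(p \right)} + b{\left(J,-1619 \right)} = 9^{2} \left(2 + 9\right)^{2} + 295 = 81 \cdot 11^{2} + 295 = 81 \cdot 121 + 295 = 9801 + 295 = 10096$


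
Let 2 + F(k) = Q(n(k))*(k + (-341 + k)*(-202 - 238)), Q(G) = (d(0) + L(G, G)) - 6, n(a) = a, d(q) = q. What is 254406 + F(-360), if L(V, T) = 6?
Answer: 254404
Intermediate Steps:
Q(G) = 0 (Q(G) = (0 + 6) - 6 = 6 - 6 = 0)
F(k) = -2 (F(k) = -2 + 0*(k + (-341 + k)*(-202 - 238)) = -2 + 0*(k + (-341 + k)*(-440)) = -2 + 0*(k + (150040 - 440*k)) = -2 + 0*(150040 - 439*k) = -2 + 0 = -2)
254406 + F(-360) = 254406 - 2 = 254404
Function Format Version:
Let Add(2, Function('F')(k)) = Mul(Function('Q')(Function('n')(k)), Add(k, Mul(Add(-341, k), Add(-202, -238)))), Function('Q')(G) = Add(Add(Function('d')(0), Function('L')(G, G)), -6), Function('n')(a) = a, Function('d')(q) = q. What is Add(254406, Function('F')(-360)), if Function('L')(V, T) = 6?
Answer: 254404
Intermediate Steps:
Function('Q')(G) = 0 (Function('Q')(G) = Add(Add(0, 6), -6) = Add(6, -6) = 0)
Function('F')(k) = -2 (Function('F')(k) = Add(-2, Mul(0, Add(k, Mul(Add(-341, k), Add(-202, -238))))) = Add(-2, Mul(0, Add(k, Mul(Add(-341, k), -440)))) = Add(-2, Mul(0, Add(k, Add(150040, Mul(-440, k))))) = Add(-2, Mul(0, Add(150040, Mul(-439, k)))) = Add(-2, 0) = -2)
Add(254406, Function('F')(-360)) = Add(254406, -2) = 254404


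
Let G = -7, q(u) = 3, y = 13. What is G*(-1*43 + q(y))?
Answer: 280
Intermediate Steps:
G*(-1*43 + q(y)) = -7*(-1*43 + 3) = -7*(-43 + 3) = -7*(-40) = 280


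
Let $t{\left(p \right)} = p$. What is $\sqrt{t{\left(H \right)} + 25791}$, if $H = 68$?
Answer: $\sqrt{25859} \approx 160.81$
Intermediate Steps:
$\sqrt{t{\left(H \right)} + 25791} = \sqrt{68 + 25791} = \sqrt{25859}$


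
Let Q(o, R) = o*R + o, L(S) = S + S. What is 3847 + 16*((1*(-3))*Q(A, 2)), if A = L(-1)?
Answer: 4135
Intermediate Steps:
L(S) = 2*S
A = -2 (A = 2*(-1) = -2)
Q(o, R) = o + R*o (Q(o, R) = R*o + o = o + R*o)
3847 + 16*((1*(-3))*Q(A, 2)) = 3847 + 16*((1*(-3))*(-2*(1 + 2))) = 3847 + 16*(-(-6)*3) = 3847 + 16*(-3*(-6)) = 3847 + 16*18 = 3847 + 288 = 4135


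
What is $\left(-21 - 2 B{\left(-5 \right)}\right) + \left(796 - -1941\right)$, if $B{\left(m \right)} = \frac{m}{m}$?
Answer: $2714$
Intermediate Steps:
$B{\left(m \right)} = 1$
$\left(-21 - 2 B{\left(-5 \right)}\right) + \left(796 - -1941\right) = \left(-21 - 2\right) + \left(796 - -1941\right) = \left(-21 - 2\right) + \left(796 + 1941\right) = -23 + 2737 = 2714$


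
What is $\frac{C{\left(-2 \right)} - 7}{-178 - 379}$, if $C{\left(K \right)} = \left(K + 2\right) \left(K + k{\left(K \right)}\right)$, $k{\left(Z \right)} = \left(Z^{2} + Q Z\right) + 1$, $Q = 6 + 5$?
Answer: $\frac{7}{557} \approx 0.012567$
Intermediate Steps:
$Q = 11$
$k{\left(Z \right)} = 1 + Z^{2} + 11 Z$ ($k{\left(Z \right)} = \left(Z^{2} + 11 Z\right) + 1 = 1 + Z^{2} + 11 Z$)
$C{\left(K \right)} = \left(2 + K\right) \left(1 + K^{2} + 12 K\right)$ ($C{\left(K \right)} = \left(K + 2\right) \left(K + \left(1 + K^{2} + 11 K\right)\right) = \left(2 + K\right) \left(1 + K^{2} + 12 K\right)$)
$\frac{C{\left(-2 \right)} - 7}{-178 - 379} = \frac{\left(2 + \left(-2\right)^{3} + 14 \left(-2\right)^{2} + 25 \left(-2\right)\right) - 7}{-178 - 379} = \frac{\left(2 - 8 + 14 \cdot 4 - 50\right) - 7}{-557} = \left(\left(2 - 8 + 56 - 50\right) - 7\right) \left(- \frac{1}{557}\right) = \left(0 - 7\right) \left(- \frac{1}{557}\right) = \left(-7\right) \left(- \frac{1}{557}\right) = \frac{7}{557}$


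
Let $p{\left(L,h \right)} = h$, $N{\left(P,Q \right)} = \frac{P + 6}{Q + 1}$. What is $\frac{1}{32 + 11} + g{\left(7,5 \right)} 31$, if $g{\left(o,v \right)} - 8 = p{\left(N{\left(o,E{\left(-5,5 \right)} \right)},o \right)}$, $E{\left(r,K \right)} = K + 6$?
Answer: $\frac{19996}{43} \approx 465.02$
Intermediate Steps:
$E{\left(r,K \right)} = 6 + K$
$N{\left(P,Q \right)} = \frac{6 + P}{1 + Q}$
$g{\left(o,v \right)} = 8 + o$
$\frac{1}{32 + 11} + g{\left(7,5 \right)} 31 = \frac{1}{32 + 11} + \left(8 + 7\right) 31 = \frac{1}{43} + 15 \cdot 31 = \frac{1}{43} + 465 = \frac{19996}{43}$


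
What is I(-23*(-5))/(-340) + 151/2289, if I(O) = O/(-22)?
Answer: 278543/3424344 ≈ 0.081342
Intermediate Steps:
I(O) = -O/22 (I(O) = O*(-1/22) = -O/22)
I(-23*(-5))/(-340) + 151/2289 = -(-23)*(-5)/22/(-340) + 151/2289 = -1/22*115*(-1/340) + 151*(1/2289) = -115/22*(-1/340) + 151/2289 = 23/1496 + 151/2289 = 278543/3424344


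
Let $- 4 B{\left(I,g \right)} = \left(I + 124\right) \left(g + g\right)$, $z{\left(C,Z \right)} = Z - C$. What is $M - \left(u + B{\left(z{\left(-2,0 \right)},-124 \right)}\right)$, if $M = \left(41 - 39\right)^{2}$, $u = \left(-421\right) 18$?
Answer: $-230$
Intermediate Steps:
$B{\left(I,g \right)} = - \frac{g \left(124 + I\right)}{2}$ ($B{\left(I,g \right)} = - \frac{\left(I + 124\right) \left(g + g\right)}{4} = - \frac{\left(124 + I\right) 2 g}{4} = - \frac{2 g \left(124 + I\right)}{4} = - \frac{g \left(124 + I\right)}{2}$)
$u = -7578$
$M = 4$ ($M = 2^{2} = 4$)
$M - \left(u + B{\left(z{\left(-2,0 \right)},-124 \right)}\right) = 4 - \left(-7578 - - 62 \left(124 + \left(0 - -2\right)\right)\right) = 4 - \left(-7578 - - 62 \left(124 + \left(0 + 2\right)\right)\right) = 4 - \left(-7578 - - 62 \left(124 + 2\right)\right) = 4 - \left(-7578 - \left(-62\right) 126\right) = 4 - \left(-7578 + 7812\right) = 4 - 234 = -230$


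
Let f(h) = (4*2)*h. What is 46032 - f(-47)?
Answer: 46408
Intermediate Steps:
f(h) = 8*h
46032 - f(-47) = 46032 - 8*(-47) = 46032 - 1*(-376) = 46032 + 376 = 46408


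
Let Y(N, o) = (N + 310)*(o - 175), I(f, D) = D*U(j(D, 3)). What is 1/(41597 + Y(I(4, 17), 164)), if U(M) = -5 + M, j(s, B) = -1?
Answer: 1/39309 ≈ 2.5439e-5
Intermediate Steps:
I(f, D) = -6*D (I(f, D) = D*(-5 - 1) = D*(-6) = -6*D)
Y(N, o) = (-175 + o)*(310 + N) (Y(N, o) = (310 + N)*(-175 + o) = (-175 + o)*(310 + N))
1/(41597 + Y(I(4, 17), 164)) = 1/(41597 + (-54250 - (-1050)*17 + 310*164 - 6*17*164)) = 1/(41597 + (-54250 - 175*(-102) + 50840 - 102*164)) = 1/(41597 + (-54250 + 17850 + 50840 - 16728)) = 1/(41597 - 2288) = 1/39309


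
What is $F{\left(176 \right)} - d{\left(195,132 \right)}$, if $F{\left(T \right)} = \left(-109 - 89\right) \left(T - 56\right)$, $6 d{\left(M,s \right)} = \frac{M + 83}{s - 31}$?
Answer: $- \frac{7199419}{303} \approx -23760.0$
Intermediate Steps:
$d{\left(M,s \right)} = \frac{83 + M}{6 \left(-31 + s\right)}$ ($d{\left(M,s \right)} = \frac{\left(M + 83\right) \frac{1}{s - 31}}{6} = \frac{\left(83 + M\right) \frac{1}{-31 + s}}{6} = \frac{\frac{1}{-31 + s} \left(83 + M\right)}{6} = \frac{83 + M}{6 \left(-31 + s\right)}$)
$F{\left(T \right)} = 11088 - 198 T$ ($F{\left(T \right)} = - 198 \left(-56 + T\right) = 11088 - 198 T$)
$F{\left(176 \right)} - d{\left(195,132 \right)} = \left(11088 - 34848\right) - \frac{83 + 195}{6 \left(-31 + 132\right)} = \left(11088 - 34848\right) - \frac{1}{6} \cdot \frac{1}{101} \cdot 278 = -23760 - \frac{1}{6} \cdot \frac{1}{101} \cdot 278 = -23760 - \frac{139}{303} = - \frac{7199419}{303}$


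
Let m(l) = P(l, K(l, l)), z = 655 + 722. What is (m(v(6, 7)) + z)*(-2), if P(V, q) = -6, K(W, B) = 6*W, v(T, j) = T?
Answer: -2742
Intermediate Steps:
z = 1377
m(l) = -6
(m(v(6, 7)) + z)*(-2) = (-6 + 1377)*(-2) = 1371*(-2) = -2742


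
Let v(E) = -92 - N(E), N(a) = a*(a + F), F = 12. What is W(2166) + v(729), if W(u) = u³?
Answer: 10161370015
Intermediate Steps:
N(a) = a*(12 + a) (N(a) = a*(a + 12) = a*(12 + a))
v(E) = -92 - E*(12 + E)
W(2166) + v(729) = 2166³ + (-92 - 1*729*(12 + 729)) = 10161910296 + (-92 - 1*729*741) = 10161910296 + (-92 - 540189) = 10161910296 - 540281 = 10161370015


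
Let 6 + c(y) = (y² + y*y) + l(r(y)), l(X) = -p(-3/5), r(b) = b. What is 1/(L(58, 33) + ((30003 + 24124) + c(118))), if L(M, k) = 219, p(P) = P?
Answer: 5/410943 ≈ 1.2167e-5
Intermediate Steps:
l(X) = ⅗ (l(X) = -(-3)/5 = -1*(-⅗) = ⅗)
c(y) = -27/5 + 2*y² (c(y) = -6 + ((y² + y*y) + ⅗) = -6 + ((y² + y²) + ⅗) = -6 + (2*y² + ⅗) = -6 + (⅗ + 2*y²) = -27/5 + 2*y²)
1/(L(58, 33) + ((30003 + 24124) + c(118))) = 1/(219 + ((30003 + 24124) + (-27/5 + 2*118²))) = 1/(219 + (54127 + (-27/5 + 2*13924))) = 1/(219 + (54127 + (-27/5 + 27848))) = 1/(219 + (54127 + 139213/5)) = 1/(219 + 409848/5) = 1/(410943/5) = 5/410943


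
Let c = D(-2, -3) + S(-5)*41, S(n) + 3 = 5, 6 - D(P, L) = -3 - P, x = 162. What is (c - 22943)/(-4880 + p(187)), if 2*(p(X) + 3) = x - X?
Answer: 45708/9791 ≈ 4.6684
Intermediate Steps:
D(P, L) = 9 + P (D(P, L) = 6 - (-3 - P) = 6 + (3 + P) = 9 + P)
p(X) = 78 - X/2 (p(X) = -3 + (162 - X)/2 = -3 + (81 - X/2) = 78 - X/2)
S(n) = 2 (S(n) = -3 + 5 = 2)
c = 89 (c = (9 - 2) + 2*41 = 7 + 82 = 89)
(c - 22943)/(-4880 + p(187)) = (89 - 22943)/(-4880 + (78 - 1/2*187)) = -22854/(-4880 + (78 - 187/2)) = -22854/(-4880 - 31/2) = -22854/(-9791/2) = -22854*(-2/9791) = 45708/9791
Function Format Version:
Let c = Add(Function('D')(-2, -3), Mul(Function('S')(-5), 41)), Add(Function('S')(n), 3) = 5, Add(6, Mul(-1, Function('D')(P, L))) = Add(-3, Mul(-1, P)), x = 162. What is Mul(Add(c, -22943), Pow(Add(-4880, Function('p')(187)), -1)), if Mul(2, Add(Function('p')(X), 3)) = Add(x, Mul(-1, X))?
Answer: Rational(45708, 9791) ≈ 4.6684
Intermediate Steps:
Function('D')(P, L) = Add(9, P) (Function('D')(P, L) = Add(6, Mul(-1, Add(-3, Mul(-1, P)))) = Add(6, Add(3, P)) = Add(9, P))
Function('p')(X) = Add(78, Mul(Rational(-1, 2), X)) (Function('p')(X) = Add(-3, Mul(Rational(1, 2), Add(162, Mul(-1, X)))) = Add(-3, Add(81, Mul(Rational(-1, 2), X))) = Add(78, Mul(Rational(-1, 2), X)))
Function('S')(n) = 2 (Function('S')(n) = Add(-3, 5) = 2)
c = 89 (c = Add(Add(9, -2), Mul(2, 41)) = Add(7, 82) = 89)
Mul(Add(c, -22943), Pow(Add(-4880, Function('p')(187)), -1)) = Mul(Add(89, -22943), Pow(Add(-4880, Add(78, Mul(Rational(-1, 2), 187))), -1)) = Mul(-22854, Pow(Add(-4880, Add(78, Rational(-187, 2))), -1)) = Mul(-22854, Pow(Add(-4880, Rational(-31, 2)), -1)) = Mul(-22854, Pow(Rational(-9791, 2), -1)) = Mul(-22854, Rational(-2, 9791)) = Rational(45708, 9791)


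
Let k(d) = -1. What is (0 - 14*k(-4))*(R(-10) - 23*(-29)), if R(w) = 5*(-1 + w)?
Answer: 8568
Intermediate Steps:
R(w) = -5 + 5*w
(0 - 14*k(-4))*(R(-10) - 23*(-29)) = (0 - 14*(-1))*((-5 + 5*(-10)) - 23*(-29)) = (0 + 14)*((-5 - 50) + 667) = 14*(-55 + 667) = 14*612 = 8568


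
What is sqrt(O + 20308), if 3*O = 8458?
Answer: sqrt(208146)/3 ≈ 152.08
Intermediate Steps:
O = 8458/3 (O = (1/3)*8458 = 8458/3 ≈ 2819.3)
sqrt(O + 20308) = sqrt(8458/3 + 20308) = sqrt(69382/3) = sqrt(208146)/3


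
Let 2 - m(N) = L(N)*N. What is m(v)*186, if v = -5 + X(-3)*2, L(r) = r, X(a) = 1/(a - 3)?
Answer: -14756/3 ≈ -4918.7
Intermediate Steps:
X(a) = 1/(-3 + a)
v = -16/3 (v = -5 + 2/(-3 - 3) = -5 + 2/(-6) = -5 - ⅙*2 = -5 - ⅓ = -16/3 ≈ -5.3333)
m(N) = 2 - N² (m(N) = 2 - N*N = 2 - N²)
m(v)*186 = (2 - (-16/3)²)*186 = (2 - 1*256/9)*186 = (2 - 256/9)*186 = -238/9*186 = -14756/3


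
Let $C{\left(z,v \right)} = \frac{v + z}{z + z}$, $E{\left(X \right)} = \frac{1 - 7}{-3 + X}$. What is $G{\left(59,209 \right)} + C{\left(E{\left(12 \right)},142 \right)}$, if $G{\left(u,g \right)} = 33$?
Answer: $-73$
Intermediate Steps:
$E{\left(X \right)} = - \frac{6}{-3 + X}$
$C{\left(z,v \right)} = \frac{v + z}{2 z}$
$G{\left(59,209 \right)} + C{\left(E{\left(12 \right)},142 \right)} = 33 + \frac{142 - \frac{6}{-3 + 12}}{2 \left(- \frac{6}{-3 + 12}\right)} = 33 + \frac{142 - \frac{6}{9}}{2 \left(- \frac{6}{9}\right)} = 33 + \frac{142 - \frac{2}{3}}{2 \left(\left(-6\right) \frac{1}{9}\right)} = 33 + \frac{142 - \frac{2}{3}}{2 \left(- \frac{2}{3}\right)} = 33 + \frac{1}{2} \left(- \frac{3}{2}\right) \frac{424}{3} = 33 - 106 = -73$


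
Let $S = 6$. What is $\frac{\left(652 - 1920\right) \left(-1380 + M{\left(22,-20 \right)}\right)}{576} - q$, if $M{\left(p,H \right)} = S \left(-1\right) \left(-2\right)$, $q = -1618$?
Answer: $\frac{9259}{2} \approx 4629.5$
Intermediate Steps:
$M{\left(p,H \right)} = 12$ ($M{\left(p,H \right)} = 6 \left(-1\right) \left(-2\right) = \left(-6\right) \left(-2\right) = 12$)
$\frac{\left(652 - 1920\right) \left(-1380 + M{\left(22,-20 \right)}\right)}{576} - q = \frac{\left(652 - 1920\right) \left(-1380 + 12\right)}{576} - -1618 = \left(-1268\right) \left(-1368\right) \frac{1}{576} + 1618 = 1734624 \cdot \frac{1}{576} + 1618 = \frac{6023}{2} + 1618 = \frac{9259}{2}$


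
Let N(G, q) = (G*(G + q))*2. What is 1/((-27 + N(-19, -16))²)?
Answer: 1/1697809 ≈ 5.8899e-7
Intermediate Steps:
N(G, q) = 2*G*(G + q)
1/((-27 + N(-19, -16))²) = 1/((-27 + 2*(-19)*(-19 - 16))²) = 1/((-27 + 2*(-19)*(-35))²) = 1/((-27 + 1330)²) = 1/(1303²) = 1/1697809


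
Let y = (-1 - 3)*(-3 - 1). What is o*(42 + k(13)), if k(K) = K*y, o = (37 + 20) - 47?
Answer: 2500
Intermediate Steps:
o = 10 (o = 57 - 47 = 10)
y = 16 (y = -4*(-4) = 16)
k(K) = 16*K (k(K) = K*16 = 16*K)
o*(42 + k(13)) = 10*(42 + 16*13) = 10*(42 + 208) = 10*250 = 2500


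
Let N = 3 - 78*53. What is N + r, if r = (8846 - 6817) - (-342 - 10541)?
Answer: 8781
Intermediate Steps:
N = -4131 (N = 3 - 4134 = -4131)
r = 12912 (r = 2029 - 1*(-10883) = 2029 + 10883 = 12912)
N + r = -4131 + 12912 = 8781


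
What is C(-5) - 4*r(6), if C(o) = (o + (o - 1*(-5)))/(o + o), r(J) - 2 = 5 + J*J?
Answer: -343/2 ≈ -171.50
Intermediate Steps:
r(J) = 7 + J² (r(J) = 2 + (5 + J*J) = 2 + (5 + J²) = 7 + J²)
C(o) = (5 + 2*o)/(2*o) (C(o) = (o + (o + 5))/((2*o)) = (o + (5 + o))*(1/(2*o)) = (5 + 2*o)*(1/(2*o)) = (5 + 2*o)/(2*o))
C(-5) - 4*r(6) = (5/2 - 5)/(-5) - 4*(7 + 6²) = -⅕*(-5/2) - 4*(7 + 36) = ½ - 4*43 = ½ - 172 = -343/2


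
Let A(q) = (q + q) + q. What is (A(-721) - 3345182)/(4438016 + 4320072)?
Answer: -3347345/8758088 ≈ -0.38220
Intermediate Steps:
A(q) = 3*q (A(q) = 2*q + q = 3*q)
(A(-721) - 3345182)/(4438016 + 4320072) = (3*(-721) - 3345182)/(4438016 + 4320072) = (-2163 - 3345182)/8758088 = -3347345*1/8758088 = -3347345/8758088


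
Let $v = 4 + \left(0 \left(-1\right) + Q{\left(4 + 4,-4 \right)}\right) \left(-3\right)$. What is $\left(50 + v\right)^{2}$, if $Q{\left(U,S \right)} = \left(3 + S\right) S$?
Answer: $1764$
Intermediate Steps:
$Q{\left(U,S \right)} = S \left(3 + S\right)$
$v = -8$ ($v = 4 + \left(0 \left(-1\right) - 4 \left(3 - 4\right)\right) \left(-3\right) = 4 + \left(0 - -4\right) \left(-3\right) = 4 + \left(0 + 4\right) \left(-3\right) = 4 + 4 \left(-3\right) = 4 - 12 = -8$)
$\left(50 + v\right)^{2} = \left(50 - 8\right)^{2} = 42^{2} = 1764$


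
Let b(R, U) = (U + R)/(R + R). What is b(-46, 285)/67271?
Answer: -239/6188932 ≈ -3.8617e-5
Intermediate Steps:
b(R, U) = (R + U)/(2*R) (b(R, U) = (R + U)/((2*R)) = (R + U)*(1/(2*R)) = (R + U)/(2*R))
b(-46, 285)/67271 = ((½)*(-46 + 285)/(-46))/67271 = ((½)*(-1/46)*239)*(1/67271) = -239/92*1/67271 = -239/6188932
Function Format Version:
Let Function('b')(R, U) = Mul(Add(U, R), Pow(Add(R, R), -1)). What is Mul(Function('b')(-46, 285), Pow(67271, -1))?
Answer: Rational(-239, 6188932) ≈ -3.8617e-5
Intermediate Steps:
Function('b')(R, U) = Mul(Rational(1, 2), Pow(R, -1), Add(R, U)) (Function('b')(R, U) = Mul(Add(R, U), Pow(Mul(2, R), -1)) = Mul(Add(R, U), Mul(Rational(1, 2), Pow(R, -1))) = Mul(Rational(1, 2), Pow(R, -1), Add(R, U)))
Mul(Function('b')(-46, 285), Pow(67271, -1)) = Mul(Mul(Rational(1, 2), Pow(-46, -1), Add(-46, 285)), Pow(67271, -1)) = Mul(Mul(Rational(1, 2), Rational(-1, 46), 239), Rational(1, 67271)) = Mul(Rational(-239, 92), Rational(1, 67271)) = Rational(-239, 6188932)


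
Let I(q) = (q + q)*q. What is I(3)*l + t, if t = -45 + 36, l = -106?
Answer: -1917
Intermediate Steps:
I(q) = 2*q² (I(q) = (2*q)*q = 2*q²)
t = -9
I(3)*l + t = (2*3²)*(-106) - 9 = (2*9)*(-106) - 9 = 18*(-106) - 9 = -1908 - 9 = -1917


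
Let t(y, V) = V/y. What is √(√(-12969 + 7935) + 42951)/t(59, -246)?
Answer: -59*√(42951 + I*√5034)/246 ≈ -49.705 - 0.041054*I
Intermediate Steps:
√(√(-12969 + 7935) + 42951)/t(59, -246) = √(√(-12969 + 7935) + 42951)/((-246/59)) = √(√(-5034) + 42951)/((-246*1/59)) = √(I*√5034 + 42951)/(-246/59) = √(42951 + I*√5034)*(-59/246) = -59*√(42951 + I*√5034)/246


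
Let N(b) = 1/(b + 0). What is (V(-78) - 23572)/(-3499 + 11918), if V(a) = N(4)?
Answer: -94287/33676 ≈ -2.7998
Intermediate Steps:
N(b) = 1/b
V(a) = 1/4
(V(-78) - 23572)/(-3499 + 11918) = (1/4 - 23572)/(-3499 + 11918) = -94287/4/8419 = -94287/4*1/8419 = -94287/33676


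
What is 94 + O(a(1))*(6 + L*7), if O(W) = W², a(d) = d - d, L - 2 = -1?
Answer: 94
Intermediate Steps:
L = 1 (L = 2 - 1 = 1)
a(d) = 0
94 + O(a(1))*(6 + L*7) = 94 + 0²*(6 + 1*7) = 94 + 0*(6 + 7) = 94 + 0*13 = 94 + 0 = 94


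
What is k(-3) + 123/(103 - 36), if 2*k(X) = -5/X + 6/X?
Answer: 671/402 ≈ 1.6692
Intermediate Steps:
k(X) = 1/(2*X) (k(X) = (-5/X + 6/X)/2 = 1/(2*X))
k(-3) + 123/(103 - 36) = (½)/(-3) + 123/(103 - 36) = (½)*(-⅓) + 123/67 = -⅙ + (1/67)*123 = -⅙ + 123/67 = 671/402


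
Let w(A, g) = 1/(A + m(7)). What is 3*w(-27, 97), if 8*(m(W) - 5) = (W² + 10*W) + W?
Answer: -12/25 ≈ -0.48000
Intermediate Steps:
m(W) = 5 + W²/8 + 11*W/8 (m(W) = 5 + ((W² + 10*W) + W)/8 = 5 + (W² + 11*W)/8 = 5 + (W²/8 + 11*W/8) = 5 + W²/8 + 11*W/8)
w(A, g) = 1/(83/4 + A) (w(A, g) = 1/(A + (5 + (⅛)*7² + (11/8)*7)) = 1/(A + (5 + (⅛)*49 + 77/8)) = 1/(A + (5 + 49/8 + 77/8)) = 1/(A + 83/4) = 1/(83/4 + A))
3*w(-27, 97) = 3*(4/(83 + 4*(-27))) = 3*(4/(83 - 108)) = 3*(4/(-25)) = 3*(4*(-1/25)) = 3*(-4/25) = -12/25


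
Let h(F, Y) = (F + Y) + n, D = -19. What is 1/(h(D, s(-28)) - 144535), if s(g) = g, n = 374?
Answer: -1/144208 ≈ -6.9344e-6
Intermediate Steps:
h(F, Y) = 374 + F + Y (h(F, Y) = (F + Y) + 374 = 374 + F + Y)
1/(h(D, s(-28)) - 144535) = 1/((374 - 19 - 28) - 144535) = 1/(327 - 144535) = 1/(-144208) = -1/144208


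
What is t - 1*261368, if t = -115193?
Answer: -376561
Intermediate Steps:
t - 1*261368 = -115193 - 1*261368 = -115193 - 261368 = -376561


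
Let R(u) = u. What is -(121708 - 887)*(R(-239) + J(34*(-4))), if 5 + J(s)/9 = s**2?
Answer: -20078033780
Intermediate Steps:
J(s) = -45 + 9*s**2
-(121708 - 887)*(R(-239) + J(34*(-4))) = -(121708 - 887)*(-239 + (-45 + 9*(34*(-4))**2)) = -120821*(-239 + (-45 + 9*(-136)**2)) = -120821*(-239 + (-45 + 9*18496)) = -120821*(-239 + (-45 + 166464)) = -120821*(-239 + 166419) = -120821*166180 = -1*20078033780 = -20078033780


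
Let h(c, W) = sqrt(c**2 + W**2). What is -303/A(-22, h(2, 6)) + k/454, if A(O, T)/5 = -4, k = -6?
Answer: 68721/4540 ≈ 15.137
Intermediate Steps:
h(c, W) = sqrt(W**2 + c**2)
A(O, T) = -20 (A(O, T) = 5*(-4) = -20)
-303/A(-22, h(2, 6)) + k/454 = -303/(-20) - 6/454 = -303*(-1/20) - 6*1/454 = 303/20 - 3/227 = 68721/4540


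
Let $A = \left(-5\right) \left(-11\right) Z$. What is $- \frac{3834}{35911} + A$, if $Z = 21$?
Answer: $\frac{41473371}{35911} \approx 1154.9$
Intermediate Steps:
$A = 1155$ ($A = \left(-5\right) \left(-11\right) 21 = 55 \cdot 21 = 1155$)
$- \frac{3834}{35911} + A = - \frac{3834}{35911} + 1155 = \frac{41473371}{35911}$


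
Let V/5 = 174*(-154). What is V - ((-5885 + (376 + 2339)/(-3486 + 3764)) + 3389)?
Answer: -36555267/278 ≈ -1.3149e+5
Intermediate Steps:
V = -133980 (V = 5*(174*(-154)) = 5*(-26796) = -133980)
V - ((-5885 + (376 + 2339)/(-3486 + 3764)) + 3389) = -133980 - ((-5885 + (376 + 2339)/(-3486 + 3764)) + 3389) = -133980 - ((-5885 + 2715/278) + 3389) = -133980 - (-1633315/278 + 3389) = -133980 - 1*(-691173/278) = -133980 + 691173/278 = -36555267/278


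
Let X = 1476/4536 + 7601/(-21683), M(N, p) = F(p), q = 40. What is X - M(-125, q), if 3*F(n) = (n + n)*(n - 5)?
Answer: -2549989523/2732058 ≈ -933.36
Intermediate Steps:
F(n) = 2*n*(-5 + n)/3 (F(n) = ((n + n)*(n - 5))/3 = ((2*n)*(-5 + n))/3 = (2*n*(-5 + n))/3 = 2*n*(-5 + n)/3)
M(N, p) = 2*p*(-5 + p)/3
X = -68723/2732058 (X = 1476*(1/4536) + 7601*(-1/21683) = 41/126 - 7601/21683 = -68723/2732058 ≈ -0.025154)
X - M(-125, q) = -68723/2732058 - 2*40*(-5 + 40)/3 = -68723/2732058 - 2*40*35/3 = -68723/2732058 - 1*2800/3 = -68723/2732058 - 2800/3 = -2549989523/2732058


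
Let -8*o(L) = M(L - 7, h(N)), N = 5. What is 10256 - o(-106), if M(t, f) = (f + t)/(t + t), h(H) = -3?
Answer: 4635741/452 ≈ 10256.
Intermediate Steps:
M(t, f) = (f + t)/(2*t) (M(t, f) = (f + t)/((2*t)) = (f + t)*(1/(2*t)) = (f + t)/(2*t))
o(L) = -(-10 + L)/(16*(-7 + L)) (o(L) = -(-3 + (L - 7))/(16*(L - 7)) = -(-3 + (-7 + L))/(16*(-7 + L)) = -(-10 + L)/(16*(-7 + L)))
10256 - o(-106) = 10256 - (10 - 1*(-106))/(16*(-7 - 106)) = 10256 - (10 + 106)/(16*(-113)) = 10256 - (-1)*116/(16*113) = 10256 - 1*(-29/452) = 10256 + 29/452 = 4635741/452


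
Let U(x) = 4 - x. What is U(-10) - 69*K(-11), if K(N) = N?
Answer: 773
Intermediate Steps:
U(-10) - 69*K(-11) = (4 - 1*(-10)) - 69*(-11) = (4 + 10) + 759 = 14 + 759 = 773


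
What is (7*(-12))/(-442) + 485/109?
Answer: 111763/24089 ≈ 4.6396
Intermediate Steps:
(7*(-12))/(-442) + 485/109 = -84*(-1/442) + 485*(1/109) = 42/221 + 485/109 = 111763/24089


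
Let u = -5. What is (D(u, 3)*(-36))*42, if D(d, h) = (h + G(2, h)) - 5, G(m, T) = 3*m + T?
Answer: -10584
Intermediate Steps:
G(m, T) = T + 3*m
D(d, h) = 1 + 2*h (D(d, h) = (h + (h + 3*2)) - 5 = (h + (h + 6)) - 5 = (h + (6 + h)) - 5 = (6 + 2*h) - 5 = 1 + 2*h)
(D(u, 3)*(-36))*42 = ((1 + 2*3)*(-36))*42 = ((1 + 6)*(-36))*42 = (7*(-36))*42 = -252*42 = -10584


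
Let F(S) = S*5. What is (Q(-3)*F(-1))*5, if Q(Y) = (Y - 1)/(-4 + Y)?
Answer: -100/7 ≈ -14.286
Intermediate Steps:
F(S) = 5*S
Q(Y) = (-1 + Y)/(-4 + Y)
(Q(-3)*F(-1))*5 = (((-1 - 3)/(-4 - 3))*(5*(-1)))*5 = ((-4/(-7))*(-5))*5 = (-1/7*(-4)*(-5))*5 = ((4/7)*(-5))*5 = -20/7*5 = -100/7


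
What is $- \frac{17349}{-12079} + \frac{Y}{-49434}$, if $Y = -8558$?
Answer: $\frac{43681934}{27141513} \approx 1.6094$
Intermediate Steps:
$- \frac{17349}{-12079} + \frac{Y}{-49434} = - \frac{17349}{-12079} - \frac{8558}{-49434} = \left(-17349\right) \left(- \frac{1}{12079}\right) - - \frac{389}{2247} = \frac{17349}{12079} + \frac{389}{2247} = \frac{43681934}{27141513}$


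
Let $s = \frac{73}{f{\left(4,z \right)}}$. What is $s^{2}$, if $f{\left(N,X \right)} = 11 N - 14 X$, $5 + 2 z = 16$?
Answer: $\frac{5329}{1089} \approx 4.8935$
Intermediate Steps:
$z = \frac{11}{2}$ ($z = - \frac{5}{2} + \frac{1}{2} \cdot 16 = - \frac{5}{2} + 8 = \frac{11}{2} \approx 5.5$)
$f{\left(N,X \right)} = - 14 X + 11 N$
$s = - \frac{73}{33}$ ($s = \frac{73}{\left(-14\right) \frac{11}{2} + 11 \cdot 4} = \frac{73}{-77 + 44} = \frac{73}{-33} = 73 \left(- \frac{1}{33}\right) = - \frac{73}{33} \approx -2.2121$)
$s^{2} = \left(- \frac{73}{33}\right)^{2} = \frac{5329}{1089}$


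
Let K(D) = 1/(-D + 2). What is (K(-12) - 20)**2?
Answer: 77841/196 ≈ 397.15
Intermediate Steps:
K(D) = 1/(2 - D)
(K(-12) - 20)**2 = (-1/(-2 - 12) - 20)**2 = (-1/(-14) - 20)**2 = (-1*(-1/14) - 20)**2 = (1/14 - 20)**2 = (-279/14)**2 = 77841/196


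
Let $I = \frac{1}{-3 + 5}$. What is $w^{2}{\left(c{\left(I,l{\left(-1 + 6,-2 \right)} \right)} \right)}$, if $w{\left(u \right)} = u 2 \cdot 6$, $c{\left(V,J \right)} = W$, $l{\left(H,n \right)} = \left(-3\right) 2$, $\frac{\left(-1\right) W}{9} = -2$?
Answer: $46656$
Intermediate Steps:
$W = 18$ ($W = \left(-9\right) \left(-2\right) = 18$)
$l{\left(H,n \right)} = -6$
$I = \frac{1}{2} \approx 0.5$
$c{\left(V,J \right)} = 18$
$w{\left(u \right)} = 12 u$ ($w{\left(u \right)} = 2 u 6 = 12 u$)
$w^{2}{\left(c{\left(I,l{\left(-1 + 6,-2 \right)} \right)} \right)} = \left(12 \cdot 18\right)^{2} = 216^{2} = 46656$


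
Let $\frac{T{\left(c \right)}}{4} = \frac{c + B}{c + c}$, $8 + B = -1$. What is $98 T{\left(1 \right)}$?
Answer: $-1568$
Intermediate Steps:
$B = -9$ ($B = -8 - 1 = -9$)
$T{\left(c \right)} = \frac{2 \left(-9 + c\right)}{c}$ ($T{\left(c \right)} = 4 \frac{c - 9}{c + c} = 4 \frac{-9 + c}{2 c} = \frac{2 \left(-9 + c\right)}{c}$)
$98 T{\left(1 \right)} = 98 \left(2 - \frac{18}{1}\right) = 98 \left(2 - 18\right) = 98 \left(-16\right) = -1568$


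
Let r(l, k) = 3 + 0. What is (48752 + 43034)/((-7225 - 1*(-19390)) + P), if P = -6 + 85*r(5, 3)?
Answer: 45893/6207 ≈ 7.3937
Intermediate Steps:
r(l, k) = 3
P = 249 (P = -6 + 85*3 = -6 + 255 = 249)
(48752 + 43034)/((-7225 - 1*(-19390)) + P) = (48752 + 43034)/((-7225 - 1*(-19390)) + 249) = 91786/((-7225 + 19390) + 249) = 91786/(12165 + 249) = 91786/12414 = 91786*(1/12414) = 45893/6207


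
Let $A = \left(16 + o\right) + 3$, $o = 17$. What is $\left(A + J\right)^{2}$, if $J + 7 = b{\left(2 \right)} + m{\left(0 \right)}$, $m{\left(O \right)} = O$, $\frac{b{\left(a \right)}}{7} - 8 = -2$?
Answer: $5041$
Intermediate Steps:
$b{\left(a \right)} = 42$ ($b{\left(a \right)} = 56 + 7 \left(-2\right) = 56 - 14 = 42$)
$A = 36$ ($A = \left(16 + 17\right) + 3 = 33 + 3 = 36$)
$J = 35$ ($J = -7 + \left(42 + 0\right) = -7 + 42 = 35$)
$\left(A + J\right)^{2} = \left(36 + 35\right)^{2} = 71^{2} = 5041$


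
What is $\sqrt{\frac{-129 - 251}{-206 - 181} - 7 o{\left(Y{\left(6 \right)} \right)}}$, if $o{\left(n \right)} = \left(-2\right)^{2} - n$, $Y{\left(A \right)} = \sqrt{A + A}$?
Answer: $\frac{\sqrt{-449608 + 232974 \sqrt{3}}}{129} \approx 1.6641 i$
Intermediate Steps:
$Y{\left(A \right)} = \sqrt{2} \sqrt{A}$ ($Y{\left(A \right)} = \sqrt{2 A} = \sqrt{2} \sqrt{A}$)
$o{\left(n \right)} = 4 - n$
$\sqrt{\frac{-129 - 251}{-206 - 181} - 7 o{\left(Y{\left(6 \right)} \right)}} = \sqrt{\frac{-129 - 251}{-206 - 181} - 7 \left(4 - \sqrt{2} \sqrt{6}\right)} = \sqrt{- \frac{380}{-387} - 7 \left(4 - 2 \sqrt{3}\right)} = \sqrt{\left(-380\right) \left(- \frac{1}{387}\right) - 7 \left(4 - 2 \sqrt{3}\right)} = \sqrt{\frac{380}{387} - \left(28 - 14 \sqrt{3}\right)} = \sqrt{- \frac{10456}{387} + 14 \sqrt{3}}$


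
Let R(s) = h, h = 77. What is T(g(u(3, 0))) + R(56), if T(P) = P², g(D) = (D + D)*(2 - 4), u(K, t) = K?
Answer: 221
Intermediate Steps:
R(s) = 77
g(D) = -4*D (g(D) = (2*D)*(-2) = -4*D)
T(g(u(3, 0))) + R(56) = (-4*3)² + 77 = (-12)² + 77 = 144 + 77 = 221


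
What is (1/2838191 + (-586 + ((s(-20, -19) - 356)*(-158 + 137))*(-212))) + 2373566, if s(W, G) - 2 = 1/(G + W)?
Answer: 29401251974045/36896483 ≈ 7.9686e+5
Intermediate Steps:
s(W, G) = 2 + 1/(G + W)
(1/2838191 + (-586 + ((s(-20, -19) - 356)*(-158 + 137))*(-212))) + 2373566 = (1/2838191 + (-586 + (((1 + 2*(-19) + 2*(-20))/(-19 - 20) - 356)*(-158 + 137))*(-212))) + 2373566 = (1/2838191 + (-586 + (((1 - 38 - 40)/(-39) - 356)*(-21))*(-212))) + 2373566 = (1/2838191 + (-586 + ((-1/39*(-77) - 356)*(-21))*(-212))) + 2373566 = (1/2838191 + (-586 + ((77/39 - 356)*(-21))*(-212))) + 2373566 = (1/2838191 + (-586 - 13807/39*(-21)*(-212))) + 2373566 = (1/2838191 + (-586 + (96649/13)*(-212))) + 2373566 = (1/2838191 + (-586 - 20489588/13)) + 2373566 = (1/2838191 - 20497206/13) + 2373566 = -58174985594333/36896483 + 2373566 = 29401251974045/36896483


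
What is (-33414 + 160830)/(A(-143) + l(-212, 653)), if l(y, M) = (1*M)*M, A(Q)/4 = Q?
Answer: 127416/425837 ≈ 0.29921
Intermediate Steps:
A(Q) = 4*Q
l(y, M) = M**2 (l(y, M) = M*M = M**2)
(-33414 + 160830)/(A(-143) + l(-212, 653)) = (-33414 + 160830)/(4*(-143) + 653**2) = 127416/(-572 + 426409) = 127416/425837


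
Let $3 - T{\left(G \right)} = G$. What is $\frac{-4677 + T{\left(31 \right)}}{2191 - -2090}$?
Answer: $- \frac{4705}{4281} \approx -1.099$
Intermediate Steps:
$T{\left(G \right)} = 3 - G$
$\frac{-4677 + T{\left(31 \right)}}{2191 - -2090} = \frac{-4677 + \left(3 - 31\right)}{2191 - -2090} = \frac{-4677 + \left(3 - 31\right)}{2191 + 2090} = \frac{-4677 - 28}{4281} = \left(-4705\right) \frac{1}{4281} = - \frac{4705}{4281}$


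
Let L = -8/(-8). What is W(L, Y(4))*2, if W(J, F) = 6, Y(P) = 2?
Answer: 12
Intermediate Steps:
L = 1 (L = -8*(-⅛) = 1)
W(L, Y(4))*2 = 6*2 = 12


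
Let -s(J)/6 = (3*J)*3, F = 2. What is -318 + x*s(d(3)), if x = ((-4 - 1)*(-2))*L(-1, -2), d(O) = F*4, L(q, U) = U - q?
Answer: 4002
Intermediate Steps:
d(O) = 8 (d(O) = 2*4 = 8)
s(J) = -54*J (s(J) = -6*3*J*3 = -54*J)
x = -10 (x = ((-4 - 1)*(-2))*(-2 - 1*(-1)) = (-5*(-2))*(-2 + 1) = 10*(-1) = -10)
-318 + x*s(d(3)) = -318 - (-540)*8 = -318 - 10*(-432) = -318 + 4320 = 4002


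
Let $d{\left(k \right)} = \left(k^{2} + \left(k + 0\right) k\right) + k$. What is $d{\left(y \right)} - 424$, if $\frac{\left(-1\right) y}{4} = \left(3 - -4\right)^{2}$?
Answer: $76212$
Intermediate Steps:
$y = -196$ ($y = - 4 \left(3 - -4\right)^{2} = - 4 \left(3 + 4\right)^{2} = - 4 \cdot 7^{2} = \left(-4\right) 49 = -196$)
$d{\left(k \right)} = k + 2 k^{2}$ ($d{\left(k \right)} = \left(k^{2} + k k\right) + k = \left(k^{2} + k^{2}\right) + k = 2 k^{2} + k = k + 2 k^{2}$)
$d{\left(y \right)} - 424 = - 196 \left(1 + 2 \left(-196\right)\right) - 424 = - 196 \left(1 - 392\right) - 424 = \left(-196\right) \left(-391\right) - 424 = 76636 - 424 = 76212$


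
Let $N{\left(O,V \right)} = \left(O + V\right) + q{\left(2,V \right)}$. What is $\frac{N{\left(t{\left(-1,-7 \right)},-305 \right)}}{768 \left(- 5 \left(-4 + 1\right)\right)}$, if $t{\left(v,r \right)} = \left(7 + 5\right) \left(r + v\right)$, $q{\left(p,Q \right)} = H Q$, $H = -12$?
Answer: $\frac{3259}{11520} \approx 0.2829$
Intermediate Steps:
$q{\left(p,Q \right)} = - 12 Q$
$t{\left(v,r \right)} = 12 r + 12 v$ ($t{\left(v,r \right)} = 12 \left(r + v\right) = 12 r + 12 v$)
$N{\left(O,V \right)} = O - 11 V$ ($N{\left(O,V \right)} = \left(O + V\right) - 12 V = O - 11 V$)
$\frac{N{\left(t{\left(-1,-7 \right)},-305 \right)}}{768 \left(- 5 \left(-4 + 1\right)\right)} = \frac{\left(12 \left(-7\right) + 12 \left(-1\right)\right) - -3355}{768 \left(- 5 \left(-4 + 1\right)\right)} = \frac{\left(-84 - 12\right) + 3355}{768 \left(\left(-5\right) \left(-3\right)\right)} = \frac{-96 + 3355}{768 \cdot 15} = \frac{3259}{11520}$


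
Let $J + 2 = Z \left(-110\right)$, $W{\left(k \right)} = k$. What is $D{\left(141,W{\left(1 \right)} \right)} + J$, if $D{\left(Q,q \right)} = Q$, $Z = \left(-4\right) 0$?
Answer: $139$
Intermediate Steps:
$Z = 0$
$J = -2$ ($J = -2 + 0 \left(-110\right) = -2 + 0 = -2$)
$D{\left(141,W{\left(1 \right)} \right)} + J = 141 - 2 = 139$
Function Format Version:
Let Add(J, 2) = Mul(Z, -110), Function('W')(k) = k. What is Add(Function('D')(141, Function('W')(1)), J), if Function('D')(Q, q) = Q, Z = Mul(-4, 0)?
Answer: 139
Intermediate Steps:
Z = 0
J = -2 (J = Add(-2, Mul(0, -110)) = Add(-2, 0) = -2)
Add(Function('D')(141, Function('W')(1)), J) = Add(141, -2) = 139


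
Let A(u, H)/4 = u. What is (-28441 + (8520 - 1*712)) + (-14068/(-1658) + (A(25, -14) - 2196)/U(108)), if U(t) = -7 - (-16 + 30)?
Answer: -357314599/17409 ≈ -20525.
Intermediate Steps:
A(u, H) = 4*u
U(t) = -21 (U(t) = -7 - 1*14 = -7 - 14 = -21)
(-28441 + (8520 - 1*712)) + (-14068/(-1658) + (A(25, -14) - 2196)/U(108)) = (-28441 + (8520 - 1*712)) + (-14068/(-1658) + (4*25 - 2196)/(-21)) = (-28441 + (8520 - 712)) + (-14068*(-1/1658) + (100 - 2196)*(-1/21)) = (-28441 + 7808) + (7034/829 - 2096*(-1/21)) = -20633 + (7034/829 + 2096/21) = -20633 + 1885298/17409 = -357314599/17409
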